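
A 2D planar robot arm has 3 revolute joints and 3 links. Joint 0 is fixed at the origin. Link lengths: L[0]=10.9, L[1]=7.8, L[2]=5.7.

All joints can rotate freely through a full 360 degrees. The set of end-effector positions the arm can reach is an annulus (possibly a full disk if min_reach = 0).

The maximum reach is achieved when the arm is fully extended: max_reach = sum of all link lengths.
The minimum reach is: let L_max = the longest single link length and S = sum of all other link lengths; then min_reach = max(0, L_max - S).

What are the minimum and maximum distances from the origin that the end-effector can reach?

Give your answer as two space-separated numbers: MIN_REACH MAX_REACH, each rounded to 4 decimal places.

Link lengths: [10.9, 7.8, 5.7]
max_reach = 10.9 + 7.8 + 5.7 = 24.4
L_max = max([10.9, 7.8, 5.7]) = 10.9
S (sum of others) = 24.4 - 10.9 = 13.5
min_reach = max(0, 10.9 - 13.5) = max(0, -2.6) = 0

Answer: 0.0000 24.4000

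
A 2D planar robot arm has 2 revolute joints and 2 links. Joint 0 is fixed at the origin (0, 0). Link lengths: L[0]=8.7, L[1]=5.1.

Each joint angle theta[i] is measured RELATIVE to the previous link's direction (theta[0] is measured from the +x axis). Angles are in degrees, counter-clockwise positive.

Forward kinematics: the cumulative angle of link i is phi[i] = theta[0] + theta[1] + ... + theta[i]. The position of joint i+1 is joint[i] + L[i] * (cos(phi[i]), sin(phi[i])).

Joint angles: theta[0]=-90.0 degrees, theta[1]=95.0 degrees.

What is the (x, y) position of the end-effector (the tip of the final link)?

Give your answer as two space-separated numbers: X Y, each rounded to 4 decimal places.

joint[0] = (0.0000, 0.0000)  (base)
link 0: phi[0] = -90 = -90 deg
  cos(-90 deg) = 0.0000, sin(-90 deg) = -1.0000
  joint[1] = (0.0000, 0.0000) + 8.7 * (0.0000, -1.0000) = (0.0000 + 0.0000, 0.0000 + -8.7000) = (0.0000, -8.7000)
link 1: phi[1] = -90 + 95 = 5 deg
  cos(5 deg) = 0.9962, sin(5 deg) = 0.0872
  joint[2] = (0.0000, -8.7000) + 5.1 * (0.9962, 0.0872) = (0.0000 + 5.0806, -8.7000 + 0.4445) = (5.0806, -8.2555)
End effector: (5.0806, -8.2555)

Answer: 5.0806 -8.2555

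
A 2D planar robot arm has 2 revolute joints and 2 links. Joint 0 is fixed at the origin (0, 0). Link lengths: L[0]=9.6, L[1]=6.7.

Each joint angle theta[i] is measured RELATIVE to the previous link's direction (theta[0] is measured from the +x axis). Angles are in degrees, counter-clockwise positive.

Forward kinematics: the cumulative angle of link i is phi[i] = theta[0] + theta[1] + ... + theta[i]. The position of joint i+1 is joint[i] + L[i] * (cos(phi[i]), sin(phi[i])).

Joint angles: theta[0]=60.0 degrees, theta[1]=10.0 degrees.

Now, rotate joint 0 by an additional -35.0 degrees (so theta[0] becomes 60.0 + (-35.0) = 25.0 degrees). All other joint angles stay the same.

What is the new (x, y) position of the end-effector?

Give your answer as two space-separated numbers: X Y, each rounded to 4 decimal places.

joint[0] = (0.0000, 0.0000)  (base)
link 0: phi[0] = 25 = 25 deg
  cos(25 deg) = 0.9063, sin(25 deg) = 0.4226
  joint[1] = (0.0000, 0.0000) + 9.6 * (0.9063, 0.4226) = (0.0000 + 8.7006, 0.0000 + 4.0571) = (8.7006, 4.0571)
link 1: phi[1] = 25 + 10 = 35 deg
  cos(35 deg) = 0.8192, sin(35 deg) = 0.5736
  joint[2] = (8.7006, 4.0571) + 6.7 * (0.8192, 0.5736) = (8.7006 + 5.4883, 4.0571 + 3.8430) = (14.1889, 7.9001)
End effector: (14.1889, 7.9001)

Answer: 14.1889 7.9001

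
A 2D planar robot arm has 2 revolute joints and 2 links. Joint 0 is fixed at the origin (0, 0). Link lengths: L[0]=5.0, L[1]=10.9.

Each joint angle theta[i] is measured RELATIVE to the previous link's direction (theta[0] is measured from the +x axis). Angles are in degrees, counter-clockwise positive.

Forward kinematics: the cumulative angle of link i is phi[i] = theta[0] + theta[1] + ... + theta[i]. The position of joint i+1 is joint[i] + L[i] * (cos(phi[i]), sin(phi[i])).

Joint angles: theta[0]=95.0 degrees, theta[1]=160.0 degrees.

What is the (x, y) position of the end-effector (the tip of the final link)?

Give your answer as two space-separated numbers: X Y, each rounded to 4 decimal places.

joint[0] = (0.0000, 0.0000)  (base)
link 0: phi[0] = 95 = 95 deg
  cos(95 deg) = -0.0872, sin(95 deg) = 0.9962
  joint[1] = (0.0000, 0.0000) + 5 * (-0.0872, 0.9962) = (0.0000 + -0.4358, 0.0000 + 4.9810) = (-0.4358, 4.9810)
link 1: phi[1] = 95 + 160 = 255 deg
  cos(255 deg) = -0.2588, sin(255 deg) = -0.9659
  joint[2] = (-0.4358, 4.9810) + 10.9 * (-0.2588, -0.9659) = (-0.4358 + -2.8211, 4.9810 + -10.5286) = (-3.2569, -5.5476)
End effector: (-3.2569, -5.5476)

Answer: -3.2569 -5.5476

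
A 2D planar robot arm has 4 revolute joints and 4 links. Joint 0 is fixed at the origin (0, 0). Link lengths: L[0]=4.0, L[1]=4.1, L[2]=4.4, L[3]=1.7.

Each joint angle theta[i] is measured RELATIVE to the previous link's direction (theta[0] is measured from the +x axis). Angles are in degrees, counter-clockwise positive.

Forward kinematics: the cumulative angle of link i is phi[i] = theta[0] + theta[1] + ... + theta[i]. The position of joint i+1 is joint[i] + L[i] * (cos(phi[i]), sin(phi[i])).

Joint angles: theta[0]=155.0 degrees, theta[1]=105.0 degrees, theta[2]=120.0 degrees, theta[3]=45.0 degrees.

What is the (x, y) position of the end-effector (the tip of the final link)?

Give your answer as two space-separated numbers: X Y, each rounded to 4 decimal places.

joint[0] = (0.0000, 0.0000)  (base)
link 0: phi[0] = 155 = 155 deg
  cos(155 deg) = -0.9063, sin(155 deg) = 0.4226
  joint[1] = (0.0000, 0.0000) + 4 * (-0.9063, 0.4226) = (0.0000 + -3.6252, 0.0000 + 1.6905) = (-3.6252, 1.6905)
link 1: phi[1] = 155 + 105 = 260 deg
  cos(260 deg) = -0.1736, sin(260 deg) = -0.9848
  joint[2] = (-3.6252, 1.6905) + 4.1 * (-0.1736, -0.9848) = (-3.6252 + -0.7120, 1.6905 + -4.0377) = (-4.3372, -2.3472)
link 2: phi[2] = 155 + 105 + 120 = 380 deg
  cos(380 deg) = 0.9397, sin(380 deg) = 0.3420
  joint[3] = (-4.3372, -2.3472) + 4.4 * (0.9397, 0.3420) = (-4.3372 + 4.1346, -2.3472 + 1.5049) = (-0.2025, -0.8424)
link 3: phi[3] = 155 + 105 + 120 + 45 = 425 deg
  cos(425 deg) = 0.4226, sin(425 deg) = 0.9063
  joint[4] = (-0.2025, -0.8424) + 1.7 * (0.4226, 0.9063) = (-0.2025 + 0.7185, -0.8424 + 1.5407) = (0.5159, 0.6984)
End effector: (0.5159, 0.6984)

Answer: 0.5159 0.6984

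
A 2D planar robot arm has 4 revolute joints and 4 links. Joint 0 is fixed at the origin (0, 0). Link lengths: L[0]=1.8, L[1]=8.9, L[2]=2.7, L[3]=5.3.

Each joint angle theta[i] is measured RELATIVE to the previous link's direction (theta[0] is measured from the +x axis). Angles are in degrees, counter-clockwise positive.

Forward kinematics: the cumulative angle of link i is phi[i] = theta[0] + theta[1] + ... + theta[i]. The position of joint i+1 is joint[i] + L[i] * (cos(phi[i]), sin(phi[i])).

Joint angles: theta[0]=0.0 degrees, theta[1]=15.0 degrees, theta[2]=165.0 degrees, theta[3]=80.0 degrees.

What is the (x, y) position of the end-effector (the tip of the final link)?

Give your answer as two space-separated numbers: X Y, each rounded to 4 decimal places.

Answer: 6.7764 -2.9160

Derivation:
joint[0] = (0.0000, 0.0000)  (base)
link 0: phi[0] = 0 = 0 deg
  cos(0 deg) = 1.0000, sin(0 deg) = 0.0000
  joint[1] = (0.0000, 0.0000) + 1.8 * (1.0000, 0.0000) = (0.0000 + 1.8000, 0.0000 + 0.0000) = (1.8000, 0.0000)
link 1: phi[1] = 0 + 15 = 15 deg
  cos(15 deg) = 0.9659, sin(15 deg) = 0.2588
  joint[2] = (1.8000, 0.0000) + 8.9 * (0.9659, 0.2588) = (1.8000 + 8.5967, 0.0000 + 2.3035) = (10.3967, 2.3035)
link 2: phi[2] = 0 + 15 + 165 = 180 deg
  cos(180 deg) = -1.0000, sin(180 deg) = 0.0000
  joint[3] = (10.3967, 2.3035) + 2.7 * (-1.0000, 0.0000) = (10.3967 + -2.7000, 2.3035 + 0.0000) = (7.6967, 2.3035)
link 3: phi[3] = 0 + 15 + 165 + 80 = 260 deg
  cos(260 deg) = -0.1736, sin(260 deg) = -0.9848
  joint[4] = (7.6967, 2.3035) + 5.3 * (-0.1736, -0.9848) = (7.6967 + -0.9203, 2.3035 + -5.2195) = (6.7764, -2.9160)
End effector: (6.7764, -2.9160)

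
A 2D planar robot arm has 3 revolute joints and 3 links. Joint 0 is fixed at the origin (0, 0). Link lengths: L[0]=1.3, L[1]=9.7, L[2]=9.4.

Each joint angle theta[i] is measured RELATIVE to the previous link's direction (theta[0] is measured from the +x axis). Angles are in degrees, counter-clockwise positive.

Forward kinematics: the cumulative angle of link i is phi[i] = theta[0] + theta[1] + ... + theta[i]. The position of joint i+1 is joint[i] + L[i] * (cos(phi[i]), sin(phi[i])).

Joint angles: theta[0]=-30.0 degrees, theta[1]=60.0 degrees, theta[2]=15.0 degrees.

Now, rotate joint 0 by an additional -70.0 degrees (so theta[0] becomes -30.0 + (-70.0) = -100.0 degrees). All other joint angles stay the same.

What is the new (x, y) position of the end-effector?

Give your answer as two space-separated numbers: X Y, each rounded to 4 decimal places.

Answer: 15.7242 -11.4879

Derivation:
joint[0] = (0.0000, 0.0000)  (base)
link 0: phi[0] = -100 = -100 deg
  cos(-100 deg) = -0.1736, sin(-100 deg) = -0.9848
  joint[1] = (0.0000, 0.0000) + 1.3 * (-0.1736, -0.9848) = (0.0000 + -0.2257, 0.0000 + -1.2803) = (-0.2257, -1.2803)
link 1: phi[1] = -100 + 60 = -40 deg
  cos(-40 deg) = 0.7660, sin(-40 deg) = -0.6428
  joint[2] = (-0.2257, -1.2803) + 9.7 * (0.7660, -0.6428) = (-0.2257 + 7.4306, -1.2803 + -6.2350) = (7.2049, -7.5153)
link 2: phi[2] = -100 + 60 + 15 = -25 deg
  cos(-25 deg) = 0.9063, sin(-25 deg) = -0.4226
  joint[3] = (7.2049, -7.5153) + 9.4 * (0.9063, -0.4226) = (7.2049 + 8.5193, -7.5153 + -3.9726) = (15.7242, -11.4879)
End effector: (15.7242, -11.4879)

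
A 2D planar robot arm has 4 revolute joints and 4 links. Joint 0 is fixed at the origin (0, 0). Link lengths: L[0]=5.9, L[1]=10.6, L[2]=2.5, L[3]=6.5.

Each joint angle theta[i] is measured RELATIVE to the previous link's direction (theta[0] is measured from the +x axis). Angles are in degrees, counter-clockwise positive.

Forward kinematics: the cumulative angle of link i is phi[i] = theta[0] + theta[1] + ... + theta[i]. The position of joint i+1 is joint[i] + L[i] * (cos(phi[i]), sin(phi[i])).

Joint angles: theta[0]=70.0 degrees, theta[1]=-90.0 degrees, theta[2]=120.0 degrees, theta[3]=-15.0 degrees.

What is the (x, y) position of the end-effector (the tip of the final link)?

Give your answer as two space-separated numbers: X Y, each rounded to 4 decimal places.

joint[0] = (0.0000, 0.0000)  (base)
link 0: phi[0] = 70 = 70 deg
  cos(70 deg) = 0.3420, sin(70 deg) = 0.9397
  joint[1] = (0.0000, 0.0000) + 5.9 * (0.3420, 0.9397) = (0.0000 + 2.0179, 0.0000 + 5.5442) = (2.0179, 5.5442)
link 1: phi[1] = 70 + -90 = -20 deg
  cos(-20 deg) = 0.9397, sin(-20 deg) = -0.3420
  joint[2] = (2.0179, 5.5442) + 10.6 * (0.9397, -0.3420) = (2.0179 + 9.9607, 5.5442 + -3.6254) = (11.9787, 1.9188)
link 2: phi[2] = 70 + -90 + 120 = 100 deg
  cos(100 deg) = -0.1736, sin(100 deg) = 0.9848
  joint[3] = (11.9787, 1.9188) + 2.5 * (-0.1736, 0.9848) = (11.9787 + -0.4341, 1.9188 + 2.4620) = (11.5445, 4.3808)
link 3: phi[3] = 70 + -90 + 120 + -15 = 85 deg
  cos(85 deg) = 0.0872, sin(85 deg) = 0.9962
  joint[4] = (11.5445, 4.3808) + 6.5 * (0.0872, 0.9962) = (11.5445 + 0.5665, 4.3808 + 6.4753) = (12.1111, 10.8561)
End effector: (12.1111, 10.8561)

Answer: 12.1111 10.8561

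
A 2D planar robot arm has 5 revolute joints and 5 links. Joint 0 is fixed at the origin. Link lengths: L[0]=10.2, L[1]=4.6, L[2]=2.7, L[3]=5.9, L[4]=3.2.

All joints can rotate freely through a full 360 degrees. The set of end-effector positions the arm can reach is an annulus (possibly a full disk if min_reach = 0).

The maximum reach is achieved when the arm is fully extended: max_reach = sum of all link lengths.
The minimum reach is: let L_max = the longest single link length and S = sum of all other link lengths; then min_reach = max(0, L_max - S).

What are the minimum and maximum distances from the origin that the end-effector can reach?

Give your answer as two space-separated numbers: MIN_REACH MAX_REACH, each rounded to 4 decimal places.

Answer: 0.0000 26.6000

Derivation:
Link lengths: [10.2, 4.6, 2.7, 5.9, 3.2]
max_reach = 10.2 + 4.6 + 2.7 + 5.9 + 3.2 = 26.6
L_max = max([10.2, 4.6, 2.7, 5.9, 3.2]) = 10.2
S (sum of others) = 26.6 - 10.2 = 16.4
min_reach = max(0, 10.2 - 16.4) = max(0, -6.2) = 0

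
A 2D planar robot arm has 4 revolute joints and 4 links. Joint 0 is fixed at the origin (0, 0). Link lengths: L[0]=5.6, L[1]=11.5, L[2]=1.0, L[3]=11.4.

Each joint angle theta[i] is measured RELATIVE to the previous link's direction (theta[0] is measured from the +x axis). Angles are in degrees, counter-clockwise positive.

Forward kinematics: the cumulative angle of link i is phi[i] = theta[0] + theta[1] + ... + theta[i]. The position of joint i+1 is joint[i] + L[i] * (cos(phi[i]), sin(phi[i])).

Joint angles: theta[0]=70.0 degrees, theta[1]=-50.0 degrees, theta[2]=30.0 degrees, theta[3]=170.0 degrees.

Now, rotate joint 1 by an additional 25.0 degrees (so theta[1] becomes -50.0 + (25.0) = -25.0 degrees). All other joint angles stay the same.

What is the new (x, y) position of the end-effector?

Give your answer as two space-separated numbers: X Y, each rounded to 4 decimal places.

joint[0] = (0.0000, 0.0000)  (base)
link 0: phi[0] = 70 = 70 deg
  cos(70 deg) = 0.3420, sin(70 deg) = 0.9397
  joint[1] = (0.0000, 0.0000) + 5.6 * (0.3420, 0.9397) = (0.0000 + 1.9153, 0.0000 + 5.2623) = (1.9153, 5.2623)
link 1: phi[1] = 70 + -25 = 45 deg
  cos(45 deg) = 0.7071, sin(45 deg) = 0.7071
  joint[2] = (1.9153, 5.2623) + 11.5 * (0.7071, 0.7071) = (1.9153 + 8.1317, 5.2623 + 8.1317) = (10.0470, 13.3940)
link 2: phi[2] = 70 + -25 + 30 = 75 deg
  cos(75 deg) = 0.2588, sin(75 deg) = 0.9659
  joint[3] = (10.0470, 13.3940) + 1 * (0.2588, 0.9659) = (10.0470 + 0.2588, 13.3940 + 0.9659) = (10.3059, 14.3599)
link 3: phi[3] = 70 + -25 + 30 + 170 = 245 deg
  cos(245 deg) = -0.4226, sin(245 deg) = -0.9063
  joint[4] = (10.3059, 14.3599) + 11.4 * (-0.4226, -0.9063) = (10.3059 + -4.8178, 14.3599 + -10.3319) = (5.4880, 4.0280)
End effector: (5.4880, 4.0280)

Answer: 5.4880 4.0280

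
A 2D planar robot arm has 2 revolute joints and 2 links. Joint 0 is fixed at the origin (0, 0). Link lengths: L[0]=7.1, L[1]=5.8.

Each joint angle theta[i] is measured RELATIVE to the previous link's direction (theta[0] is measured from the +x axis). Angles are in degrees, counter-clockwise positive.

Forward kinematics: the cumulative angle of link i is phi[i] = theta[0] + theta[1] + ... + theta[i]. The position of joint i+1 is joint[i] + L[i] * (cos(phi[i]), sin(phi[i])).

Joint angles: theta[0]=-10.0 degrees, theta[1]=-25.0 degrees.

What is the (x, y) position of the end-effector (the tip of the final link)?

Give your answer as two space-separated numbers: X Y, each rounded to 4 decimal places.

joint[0] = (0.0000, 0.0000)  (base)
link 0: phi[0] = -10 = -10 deg
  cos(-10 deg) = 0.9848, sin(-10 deg) = -0.1736
  joint[1] = (0.0000, 0.0000) + 7.1 * (0.9848, -0.1736) = (0.0000 + 6.9921, 0.0000 + -1.2329) = (6.9921, -1.2329)
link 1: phi[1] = -10 + -25 = -35 deg
  cos(-35 deg) = 0.8192, sin(-35 deg) = -0.5736
  joint[2] = (6.9921, -1.2329) + 5.8 * (0.8192, -0.5736) = (6.9921 + 4.7511, -1.2329 + -3.3267) = (11.7432, -4.5596)
End effector: (11.7432, -4.5596)

Answer: 11.7432 -4.5596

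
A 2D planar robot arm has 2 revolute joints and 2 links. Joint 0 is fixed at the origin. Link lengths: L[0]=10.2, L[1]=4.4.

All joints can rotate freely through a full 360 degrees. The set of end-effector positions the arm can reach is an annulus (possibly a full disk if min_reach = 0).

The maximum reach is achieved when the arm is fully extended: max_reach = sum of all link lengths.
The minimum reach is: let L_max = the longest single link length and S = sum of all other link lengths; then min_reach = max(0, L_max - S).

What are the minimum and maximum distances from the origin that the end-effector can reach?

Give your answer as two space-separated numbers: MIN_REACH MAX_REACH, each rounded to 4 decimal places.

Link lengths: [10.2, 4.4]
max_reach = 10.2 + 4.4 = 14.6
L_max = max([10.2, 4.4]) = 10.2
S (sum of others) = 14.6 - 10.2 = 4.4
min_reach = max(0, 10.2 - 4.4) = max(0, 5.8) = 5.8

Answer: 5.8000 14.6000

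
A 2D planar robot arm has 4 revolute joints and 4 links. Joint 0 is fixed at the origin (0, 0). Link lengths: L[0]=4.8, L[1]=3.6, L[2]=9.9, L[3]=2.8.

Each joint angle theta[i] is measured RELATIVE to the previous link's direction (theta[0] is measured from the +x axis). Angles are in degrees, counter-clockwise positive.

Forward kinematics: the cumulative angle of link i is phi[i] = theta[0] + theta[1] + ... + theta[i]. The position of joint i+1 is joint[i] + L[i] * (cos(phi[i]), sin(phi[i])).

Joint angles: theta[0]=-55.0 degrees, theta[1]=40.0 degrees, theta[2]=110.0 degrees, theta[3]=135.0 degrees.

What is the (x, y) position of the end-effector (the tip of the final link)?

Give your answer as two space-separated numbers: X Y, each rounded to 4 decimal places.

joint[0] = (0.0000, 0.0000)  (base)
link 0: phi[0] = -55 = -55 deg
  cos(-55 deg) = 0.5736, sin(-55 deg) = -0.8192
  joint[1] = (0.0000, 0.0000) + 4.8 * (0.5736, -0.8192) = (0.0000 + 2.7532, 0.0000 + -3.9319) = (2.7532, -3.9319)
link 1: phi[1] = -55 + 40 = -15 deg
  cos(-15 deg) = 0.9659, sin(-15 deg) = -0.2588
  joint[2] = (2.7532, -3.9319) + 3.6 * (0.9659, -0.2588) = (2.7532 + 3.4773, -3.9319 + -0.9317) = (6.2305, -4.8637)
link 2: phi[2] = -55 + 40 + 110 = 95 deg
  cos(95 deg) = -0.0872, sin(95 deg) = 0.9962
  joint[3] = (6.2305, -4.8637) + 9.9 * (-0.0872, 0.9962) = (6.2305 + -0.8628, -4.8637 + 9.8623) = (5.3677, 4.9986)
link 3: phi[3] = -55 + 40 + 110 + 135 = 230 deg
  cos(230 deg) = -0.6428, sin(230 deg) = -0.7660
  joint[4] = (5.3677, 4.9986) + 2.8 * (-0.6428, -0.7660) = (5.3677 + -1.7998, 4.9986 + -2.1449) = (3.5679, 2.8537)
End effector: (3.5679, 2.8537)

Answer: 3.5679 2.8537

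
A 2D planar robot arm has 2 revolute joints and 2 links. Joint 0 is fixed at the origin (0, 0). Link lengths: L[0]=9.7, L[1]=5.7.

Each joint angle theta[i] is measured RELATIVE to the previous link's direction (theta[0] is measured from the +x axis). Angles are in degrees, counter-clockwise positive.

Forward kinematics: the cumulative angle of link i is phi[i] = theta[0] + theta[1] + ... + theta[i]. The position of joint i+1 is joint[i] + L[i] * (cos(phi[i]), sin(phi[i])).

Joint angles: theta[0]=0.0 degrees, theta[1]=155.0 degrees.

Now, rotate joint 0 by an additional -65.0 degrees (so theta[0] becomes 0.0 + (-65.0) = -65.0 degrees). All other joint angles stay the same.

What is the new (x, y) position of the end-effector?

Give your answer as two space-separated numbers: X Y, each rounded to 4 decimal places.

joint[0] = (0.0000, 0.0000)  (base)
link 0: phi[0] = -65 = -65 deg
  cos(-65 deg) = 0.4226, sin(-65 deg) = -0.9063
  joint[1] = (0.0000, 0.0000) + 9.7 * (0.4226, -0.9063) = (0.0000 + 4.0994, 0.0000 + -8.7912) = (4.0994, -8.7912)
link 1: phi[1] = -65 + 155 = 90 deg
  cos(90 deg) = 0.0000, sin(90 deg) = 1.0000
  joint[2] = (4.0994, -8.7912) + 5.7 * (0.0000, 1.0000) = (4.0994 + 0.0000, -8.7912 + 5.7000) = (4.0994, -3.0912)
End effector: (4.0994, -3.0912)

Answer: 4.0994 -3.0912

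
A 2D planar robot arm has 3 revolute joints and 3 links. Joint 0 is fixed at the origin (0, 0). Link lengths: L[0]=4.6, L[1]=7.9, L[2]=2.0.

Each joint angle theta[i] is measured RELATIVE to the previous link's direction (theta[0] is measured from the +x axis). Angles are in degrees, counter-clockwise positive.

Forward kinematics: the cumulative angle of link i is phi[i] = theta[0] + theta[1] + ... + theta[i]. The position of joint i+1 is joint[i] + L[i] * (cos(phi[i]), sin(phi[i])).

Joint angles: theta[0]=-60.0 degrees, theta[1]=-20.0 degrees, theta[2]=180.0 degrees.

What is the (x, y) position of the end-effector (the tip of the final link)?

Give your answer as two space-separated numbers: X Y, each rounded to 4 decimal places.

joint[0] = (0.0000, 0.0000)  (base)
link 0: phi[0] = -60 = -60 deg
  cos(-60 deg) = 0.5000, sin(-60 deg) = -0.8660
  joint[1] = (0.0000, 0.0000) + 4.6 * (0.5000, -0.8660) = (0.0000 + 2.3000, 0.0000 + -3.9837) = (2.3000, -3.9837)
link 1: phi[1] = -60 + -20 = -80 deg
  cos(-80 deg) = 0.1736, sin(-80 deg) = -0.9848
  joint[2] = (2.3000, -3.9837) + 7.9 * (0.1736, -0.9848) = (2.3000 + 1.3718, -3.9837 + -7.7800) = (3.6718, -11.7637)
link 2: phi[2] = -60 + -20 + 180 = 100 deg
  cos(100 deg) = -0.1736, sin(100 deg) = 0.9848
  joint[3] = (3.6718, -11.7637) + 2 * (-0.1736, 0.9848) = (3.6718 + -0.3473, -11.7637 + 1.9696) = (3.3245, -9.7941)
End effector: (3.3245, -9.7941)

Answer: 3.3245 -9.7941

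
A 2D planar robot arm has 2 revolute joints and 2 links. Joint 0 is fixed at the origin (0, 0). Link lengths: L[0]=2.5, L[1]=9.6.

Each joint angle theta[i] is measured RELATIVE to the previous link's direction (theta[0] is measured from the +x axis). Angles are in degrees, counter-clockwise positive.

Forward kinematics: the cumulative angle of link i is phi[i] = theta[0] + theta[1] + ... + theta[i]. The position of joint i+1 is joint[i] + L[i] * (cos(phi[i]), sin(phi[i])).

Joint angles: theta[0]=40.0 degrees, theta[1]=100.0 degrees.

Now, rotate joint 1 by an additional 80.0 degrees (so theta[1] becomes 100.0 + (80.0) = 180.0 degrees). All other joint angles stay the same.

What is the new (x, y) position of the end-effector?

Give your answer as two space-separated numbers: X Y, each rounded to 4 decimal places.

Answer: -5.4389 -4.5638

Derivation:
joint[0] = (0.0000, 0.0000)  (base)
link 0: phi[0] = 40 = 40 deg
  cos(40 deg) = 0.7660, sin(40 deg) = 0.6428
  joint[1] = (0.0000, 0.0000) + 2.5 * (0.7660, 0.6428) = (0.0000 + 1.9151, 0.0000 + 1.6070) = (1.9151, 1.6070)
link 1: phi[1] = 40 + 180 = 220 deg
  cos(220 deg) = -0.7660, sin(220 deg) = -0.6428
  joint[2] = (1.9151, 1.6070) + 9.6 * (-0.7660, -0.6428) = (1.9151 + -7.3540, 1.6070 + -6.1708) = (-5.4389, -4.5638)
End effector: (-5.4389, -4.5638)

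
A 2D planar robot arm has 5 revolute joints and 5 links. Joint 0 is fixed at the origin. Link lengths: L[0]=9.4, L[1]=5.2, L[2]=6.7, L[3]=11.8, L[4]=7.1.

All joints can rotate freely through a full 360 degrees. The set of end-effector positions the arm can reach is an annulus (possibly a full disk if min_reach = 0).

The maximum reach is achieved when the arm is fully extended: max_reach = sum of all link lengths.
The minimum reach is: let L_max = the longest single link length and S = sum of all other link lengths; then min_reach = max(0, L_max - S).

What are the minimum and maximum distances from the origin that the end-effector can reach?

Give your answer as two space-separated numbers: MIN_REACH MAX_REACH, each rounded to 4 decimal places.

Link lengths: [9.4, 5.2, 6.7, 11.8, 7.1]
max_reach = 9.4 + 5.2 + 6.7 + 11.8 + 7.1 = 40.2
L_max = max([9.4, 5.2, 6.7, 11.8, 7.1]) = 11.8
S (sum of others) = 40.2 - 11.8 = 28.4
min_reach = max(0, 11.8 - 28.4) = max(0, -16.6) = 0

Answer: 0.0000 40.2000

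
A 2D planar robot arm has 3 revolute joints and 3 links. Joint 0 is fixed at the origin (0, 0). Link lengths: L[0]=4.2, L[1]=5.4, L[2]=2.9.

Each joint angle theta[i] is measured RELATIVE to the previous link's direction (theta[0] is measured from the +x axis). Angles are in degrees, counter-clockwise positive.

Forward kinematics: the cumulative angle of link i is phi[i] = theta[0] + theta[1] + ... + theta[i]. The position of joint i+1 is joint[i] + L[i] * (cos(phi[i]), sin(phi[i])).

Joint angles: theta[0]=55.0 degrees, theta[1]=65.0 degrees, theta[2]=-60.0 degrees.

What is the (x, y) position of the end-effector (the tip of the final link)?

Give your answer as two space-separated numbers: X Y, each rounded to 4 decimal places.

Answer: 1.1590 10.6284

Derivation:
joint[0] = (0.0000, 0.0000)  (base)
link 0: phi[0] = 55 = 55 deg
  cos(55 deg) = 0.5736, sin(55 deg) = 0.8192
  joint[1] = (0.0000, 0.0000) + 4.2 * (0.5736, 0.8192) = (0.0000 + 2.4090, 0.0000 + 3.4404) = (2.4090, 3.4404)
link 1: phi[1] = 55 + 65 = 120 deg
  cos(120 deg) = -0.5000, sin(120 deg) = 0.8660
  joint[2] = (2.4090, 3.4404) + 5.4 * (-0.5000, 0.8660) = (2.4090 + -2.7000, 3.4404 + 4.6765) = (-0.2910, 8.1170)
link 2: phi[2] = 55 + 65 + -60 = 60 deg
  cos(60 deg) = 0.5000, sin(60 deg) = 0.8660
  joint[3] = (-0.2910, 8.1170) + 2.9 * (0.5000, 0.8660) = (-0.2910 + 1.4500, 8.1170 + 2.5115) = (1.1590, 10.6284)
End effector: (1.1590, 10.6284)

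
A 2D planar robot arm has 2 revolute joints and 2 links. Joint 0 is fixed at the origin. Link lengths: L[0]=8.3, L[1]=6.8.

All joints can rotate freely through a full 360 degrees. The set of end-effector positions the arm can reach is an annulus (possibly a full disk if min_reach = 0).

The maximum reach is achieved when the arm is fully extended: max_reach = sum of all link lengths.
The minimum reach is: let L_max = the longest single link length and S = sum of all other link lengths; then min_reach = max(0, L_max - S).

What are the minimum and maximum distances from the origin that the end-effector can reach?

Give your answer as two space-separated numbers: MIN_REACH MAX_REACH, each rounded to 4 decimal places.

Link lengths: [8.3, 6.8]
max_reach = 8.3 + 6.8 = 15.1
L_max = max([8.3, 6.8]) = 8.3
S (sum of others) = 15.1 - 8.3 = 6.8
min_reach = max(0, 8.3 - 6.8) = max(0, 1.5) = 1.5

Answer: 1.5000 15.1000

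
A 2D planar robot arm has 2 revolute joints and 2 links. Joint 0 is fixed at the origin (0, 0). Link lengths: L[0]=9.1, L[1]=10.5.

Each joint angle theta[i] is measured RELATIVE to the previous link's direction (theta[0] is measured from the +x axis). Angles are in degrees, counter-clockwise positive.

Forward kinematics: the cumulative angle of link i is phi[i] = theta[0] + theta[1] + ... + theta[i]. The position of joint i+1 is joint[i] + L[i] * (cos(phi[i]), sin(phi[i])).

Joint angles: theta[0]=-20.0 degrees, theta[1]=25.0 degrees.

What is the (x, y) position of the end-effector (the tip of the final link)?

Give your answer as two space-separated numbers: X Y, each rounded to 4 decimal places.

Answer: 19.0112 -2.1972

Derivation:
joint[0] = (0.0000, 0.0000)  (base)
link 0: phi[0] = -20 = -20 deg
  cos(-20 deg) = 0.9397, sin(-20 deg) = -0.3420
  joint[1] = (0.0000, 0.0000) + 9.1 * (0.9397, -0.3420) = (0.0000 + 8.5512, 0.0000 + -3.1124) = (8.5512, -3.1124)
link 1: phi[1] = -20 + 25 = 5 deg
  cos(5 deg) = 0.9962, sin(5 deg) = 0.0872
  joint[2] = (8.5512, -3.1124) + 10.5 * (0.9962, 0.0872) = (8.5512 + 10.4600, -3.1124 + 0.9151) = (19.0112, -2.1972)
End effector: (19.0112, -2.1972)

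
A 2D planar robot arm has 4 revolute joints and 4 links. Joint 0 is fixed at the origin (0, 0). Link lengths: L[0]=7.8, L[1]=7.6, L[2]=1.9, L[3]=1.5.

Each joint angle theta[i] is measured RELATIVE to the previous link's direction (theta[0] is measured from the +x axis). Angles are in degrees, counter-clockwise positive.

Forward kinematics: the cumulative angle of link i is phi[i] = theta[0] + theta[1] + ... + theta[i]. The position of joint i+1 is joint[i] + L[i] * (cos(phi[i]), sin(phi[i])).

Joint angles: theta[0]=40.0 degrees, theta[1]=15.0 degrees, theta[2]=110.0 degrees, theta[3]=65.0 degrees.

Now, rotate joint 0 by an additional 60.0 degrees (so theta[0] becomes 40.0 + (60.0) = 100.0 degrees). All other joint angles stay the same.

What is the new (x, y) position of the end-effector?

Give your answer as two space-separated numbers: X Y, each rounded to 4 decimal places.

joint[0] = (0.0000, 0.0000)  (base)
link 0: phi[0] = 100 = 100 deg
  cos(100 deg) = -0.1736, sin(100 deg) = 0.9848
  joint[1] = (0.0000, 0.0000) + 7.8 * (-0.1736, 0.9848) = (0.0000 + -1.3545, 0.0000 + 7.6815) = (-1.3545, 7.6815)
link 1: phi[1] = 100 + 15 = 115 deg
  cos(115 deg) = -0.4226, sin(115 deg) = 0.9063
  joint[2] = (-1.3545, 7.6815) + 7.6 * (-0.4226, 0.9063) = (-1.3545 + -3.2119, 7.6815 + 6.8879) = (-4.5664, 14.5694)
link 2: phi[2] = 100 + 15 + 110 = 225 deg
  cos(225 deg) = -0.7071, sin(225 deg) = -0.7071
  joint[3] = (-4.5664, 14.5694) + 1.9 * (-0.7071, -0.7071) = (-4.5664 + -1.3435, 14.5694 + -1.3435) = (-5.9099, 13.2259)
link 3: phi[3] = 100 + 15 + 110 + 65 = 290 deg
  cos(290 deg) = 0.3420, sin(290 deg) = -0.9397
  joint[4] = (-5.9099, 13.2259) + 1.5 * (0.3420, -0.9397) = (-5.9099 + 0.5130, 13.2259 + -1.4095) = (-5.3968, 11.8164)
End effector: (-5.3968, 11.8164)

Answer: -5.3968 11.8164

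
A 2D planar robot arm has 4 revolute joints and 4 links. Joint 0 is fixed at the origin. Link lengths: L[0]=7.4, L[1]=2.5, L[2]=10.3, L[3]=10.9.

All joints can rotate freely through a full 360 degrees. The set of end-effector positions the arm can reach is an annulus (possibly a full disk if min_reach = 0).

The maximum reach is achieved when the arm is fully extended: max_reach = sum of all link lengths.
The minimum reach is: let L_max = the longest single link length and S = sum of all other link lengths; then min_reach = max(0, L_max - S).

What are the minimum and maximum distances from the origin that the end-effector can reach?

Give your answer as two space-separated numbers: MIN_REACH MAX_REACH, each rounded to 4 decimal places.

Link lengths: [7.4, 2.5, 10.3, 10.9]
max_reach = 7.4 + 2.5 + 10.3 + 10.9 = 31.1
L_max = max([7.4, 2.5, 10.3, 10.9]) = 10.9
S (sum of others) = 31.1 - 10.9 = 20.2
min_reach = max(0, 10.9 - 20.2) = max(0, -9.3) = 0

Answer: 0.0000 31.1000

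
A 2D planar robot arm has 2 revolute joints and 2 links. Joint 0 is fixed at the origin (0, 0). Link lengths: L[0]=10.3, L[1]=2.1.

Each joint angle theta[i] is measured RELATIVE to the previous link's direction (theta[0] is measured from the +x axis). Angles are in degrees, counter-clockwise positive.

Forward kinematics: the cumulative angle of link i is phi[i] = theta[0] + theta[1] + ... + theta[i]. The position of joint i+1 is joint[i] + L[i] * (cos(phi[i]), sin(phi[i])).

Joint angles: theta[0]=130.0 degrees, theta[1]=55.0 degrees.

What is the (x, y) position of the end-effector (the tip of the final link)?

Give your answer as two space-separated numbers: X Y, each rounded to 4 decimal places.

joint[0] = (0.0000, 0.0000)  (base)
link 0: phi[0] = 130 = 130 deg
  cos(130 deg) = -0.6428, sin(130 deg) = 0.7660
  joint[1] = (0.0000, 0.0000) + 10.3 * (-0.6428, 0.7660) = (0.0000 + -6.6207, 0.0000 + 7.8903) = (-6.6207, 7.8903)
link 1: phi[1] = 130 + 55 = 185 deg
  cos(185 deg) = -0.9962, sin(185 deg) = -0.0872
  joint[2] = (-6.6207, 7.8903) + 2.1 * (-0.9962, -0.0872) = (-6.6207 + -2.0920, 7.8903 + -0.1830) = (-8.7127, 7.7072)
End effector: (-8.7127, 7.7072)

Answer: -8.7127 7.7072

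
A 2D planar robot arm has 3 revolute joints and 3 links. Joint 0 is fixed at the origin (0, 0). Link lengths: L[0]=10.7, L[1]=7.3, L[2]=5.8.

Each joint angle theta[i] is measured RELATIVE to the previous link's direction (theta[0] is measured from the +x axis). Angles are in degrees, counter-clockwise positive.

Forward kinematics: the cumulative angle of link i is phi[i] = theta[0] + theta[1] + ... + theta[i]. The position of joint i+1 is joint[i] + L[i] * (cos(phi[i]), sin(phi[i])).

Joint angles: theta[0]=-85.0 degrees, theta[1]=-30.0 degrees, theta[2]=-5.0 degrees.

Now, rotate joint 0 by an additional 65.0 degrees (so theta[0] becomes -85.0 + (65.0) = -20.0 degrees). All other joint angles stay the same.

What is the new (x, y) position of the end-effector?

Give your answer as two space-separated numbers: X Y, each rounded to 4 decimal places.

Answer: 18.0738 -14.0028

Derivation:
joint[0] = (0.0000, 0.0000)  (base)
link 0: phi[0] = -20 = -20 deg
  cos(-20 deg) = 0.9397, sin(-20 deg) = -0.3420
  joint[1] = (0.0000, 0.0000) + 10.7 * (0.9397, -0.3420) = (0.0000 + 10.0547, 0.0000 + -3.6596) = (10.0547, -3.6596)
link 1: phi[1] = -20 + -30 = -50 deg
  cos(-50 deg) = 0.6428, sin(-50 deg) = -0.7660
  joint[2] = (10.0547, -3.6596) + 7.3 * (0.6428, -0.7660) = (10.0547 + 4.6923, -3.6596 + -5.5921) = (14.7471, -9.2517)
link 2: phi[2] = -20 + -30 + -5 = -55 deg
  cos(-55 deg) = 0.5736, sin(-55 deg) = -0.8192
  joint[3] = (14.7471, -9.2517) + 5.8 * (0.5736, -0.8192) = (14.7471 + 3.3267, -9.2517 + -4.7511) = (18.0738, -14.0028)
End effector: (18.0738, -14.0028)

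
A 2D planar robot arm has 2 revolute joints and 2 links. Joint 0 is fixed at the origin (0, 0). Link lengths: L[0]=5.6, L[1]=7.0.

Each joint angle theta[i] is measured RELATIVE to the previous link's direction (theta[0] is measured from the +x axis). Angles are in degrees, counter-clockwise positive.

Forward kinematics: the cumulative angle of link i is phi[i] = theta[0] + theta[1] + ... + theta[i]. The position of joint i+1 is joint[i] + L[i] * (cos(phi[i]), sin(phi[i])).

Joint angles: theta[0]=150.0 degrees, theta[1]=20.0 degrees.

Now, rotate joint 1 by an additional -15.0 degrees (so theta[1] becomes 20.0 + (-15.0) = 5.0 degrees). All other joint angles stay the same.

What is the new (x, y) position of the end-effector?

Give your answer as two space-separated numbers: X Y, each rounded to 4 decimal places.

joint[0] = (0.0000, 0.0000)  (base)
link 0: phi[0] = 150 = 150 deg
  cos(150 deg) = -0.8660, sin(150 deg) = 0.5000
  joint[1] = (0.0000, 0.0000) + 5.6 * (-0.8660, 0.5000) = (0.0000 + -4.8497, 0.0000 + 2.8000) = (-4.8497, 2.8000)
link 1: phi[1] = 150 + 5 = 155 deg
  cos(155 deg) = -0.9063, sin(155 deg) = 0.4226
  joint[2] = (-4.8497, 2.8000) + 7 * (-0.9063, 0.4226) = (-4.8497 + -6.3442, 2.8000 + 2.9583) = (-11.1939, 5.7583)
End effector: (-11.1939, 5.7583)

Answer: -11.1939 5.7583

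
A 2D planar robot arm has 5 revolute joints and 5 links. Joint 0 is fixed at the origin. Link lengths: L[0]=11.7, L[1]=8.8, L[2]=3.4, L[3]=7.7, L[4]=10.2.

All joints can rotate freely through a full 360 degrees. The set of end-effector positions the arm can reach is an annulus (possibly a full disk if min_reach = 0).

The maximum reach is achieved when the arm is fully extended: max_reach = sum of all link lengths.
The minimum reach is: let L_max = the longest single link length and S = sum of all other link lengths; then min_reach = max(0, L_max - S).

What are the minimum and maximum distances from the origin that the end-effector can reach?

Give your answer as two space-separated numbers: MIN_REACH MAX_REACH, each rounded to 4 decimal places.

Link lengths: [11.7, 8.8, 3.4, 7.7, 10.2]
max_reach = 11.7 + 8.8 + 3.4 + 7.7 + 10.2 = 41.8
L_max = max([11.7, 8.8, 3.4, 7.7, 10.2]) = 11.7
S (sum of others) = 41.8 - 11.7 = 30.1
min_reach = max(0, 11.7 - 30.1) = max(0, -18.4) = 0

Answer: 0.0000 41.8000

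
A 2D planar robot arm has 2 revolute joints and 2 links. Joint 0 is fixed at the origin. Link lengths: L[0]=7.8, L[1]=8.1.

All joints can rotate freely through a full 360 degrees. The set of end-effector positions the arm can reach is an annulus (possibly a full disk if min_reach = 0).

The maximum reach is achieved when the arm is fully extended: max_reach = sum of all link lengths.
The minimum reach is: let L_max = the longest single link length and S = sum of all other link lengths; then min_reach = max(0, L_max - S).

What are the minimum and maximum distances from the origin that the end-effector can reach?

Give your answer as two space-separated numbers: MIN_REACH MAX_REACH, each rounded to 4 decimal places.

Link lengths: [7.8, 8.1]
max_reach = 7.8 + 8.1 = 15.9
L_max = max([7.8, 8.1]) = 8.1
S (sum of others) = 15.9 - 8.1 = 7.8
min_reach = max(0, 8.1 - 7.8) = max(0, 0.3) = 0.3

Answer: 0.3000 15.9000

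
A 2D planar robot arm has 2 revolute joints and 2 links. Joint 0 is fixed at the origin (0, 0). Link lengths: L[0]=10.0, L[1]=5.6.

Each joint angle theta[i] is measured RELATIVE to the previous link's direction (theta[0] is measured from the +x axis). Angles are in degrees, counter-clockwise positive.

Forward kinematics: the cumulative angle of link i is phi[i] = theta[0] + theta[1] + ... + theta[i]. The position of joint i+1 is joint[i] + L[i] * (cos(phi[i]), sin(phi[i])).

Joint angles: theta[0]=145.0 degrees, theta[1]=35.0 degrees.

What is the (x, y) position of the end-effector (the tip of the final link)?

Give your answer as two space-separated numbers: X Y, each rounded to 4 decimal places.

Answer: -13.7915 5.7358

Derivation:
joint[0] = (0.0000, 0.0000)  (base)
link 0: phi[0] = 145 = 145 deg
  cos(145 deg) = -0.8192, sin(145 deg) = 0.5736
  joint[1] = (0.0000, 0.0000) + 10 * (-0.8192, 0.5736) = (0.0000 + -8.1915, 0.0000 + 5.7358) = (-8.1915, 5.7358)
link 1: phi[1] = 145 + 35 = 180 deg
  cos(180 deg) = -1.0000, sin(180 deg) = 0.0000
  joint[2] = (-8.1915, 5.7358) + 5.6 * (-1.0000, 0.0000) = (-8.1915 + -5.6000, 5.7358 + 0.0000) = (-13.7915, 5.7358)
End effector: (-13.7915, 5.7358)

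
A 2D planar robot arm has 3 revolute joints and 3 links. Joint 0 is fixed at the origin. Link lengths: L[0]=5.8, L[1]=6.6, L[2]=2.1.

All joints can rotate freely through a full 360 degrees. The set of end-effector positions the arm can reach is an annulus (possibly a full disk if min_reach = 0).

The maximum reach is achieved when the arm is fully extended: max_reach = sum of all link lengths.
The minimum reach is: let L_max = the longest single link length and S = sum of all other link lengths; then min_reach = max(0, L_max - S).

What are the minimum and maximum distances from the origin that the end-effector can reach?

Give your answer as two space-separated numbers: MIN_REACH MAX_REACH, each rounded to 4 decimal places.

Answer: 0.0000 14.5000

Derivation:
Link lengths: [5.8, 6.6, 2.1]
max_reach = 5.8 + 6.6 + 2.1 = 14.5
L_max = max([5.8, 6.6, 2.1]) = 6.6
S (sum of others) = 14.5 - 6.6 = 7.9
min_reach = max(0, 6.6 - 7.9) = max(0, -1.3) = 0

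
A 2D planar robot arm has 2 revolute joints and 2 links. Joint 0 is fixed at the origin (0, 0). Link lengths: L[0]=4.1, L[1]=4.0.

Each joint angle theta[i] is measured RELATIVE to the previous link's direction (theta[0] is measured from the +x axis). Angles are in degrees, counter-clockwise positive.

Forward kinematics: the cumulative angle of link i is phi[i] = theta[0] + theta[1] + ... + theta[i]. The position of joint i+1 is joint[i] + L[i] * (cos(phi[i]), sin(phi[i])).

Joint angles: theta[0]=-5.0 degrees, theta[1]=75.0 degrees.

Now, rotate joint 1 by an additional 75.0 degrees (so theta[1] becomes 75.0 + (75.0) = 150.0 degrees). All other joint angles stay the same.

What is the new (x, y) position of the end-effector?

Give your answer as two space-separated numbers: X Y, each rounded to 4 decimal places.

joint[0] = (0.0000, 0.0000)  (base)
link 0: phi[0] = -5 = -5 deg
  cos(-5 deg) = 0.9962, sin(-5 deg) = -0.0872
  joint[1] = (0.0000, 0.0000) + 4.1 * (0.9962, -0.0872) = (0.0000 + 4.0844, 0.0000 + -0.3573) = (4.0844, -0.3573)
link 1: phi[1] = -5 + 150 = 145 deg
  cos(145 deg) = -0.8192, sin(145 deg) = 0.5736
  joint[2] = (4.0844, -0.3573) + 4 * (-0.8192, 0.5736) = (4.0844 + -3.2766, -0.3573 + 2.2943) = (0.8078, 1.9370)
End effector: (0.8078, 1.9370)

Answer: 0.8078 1.9370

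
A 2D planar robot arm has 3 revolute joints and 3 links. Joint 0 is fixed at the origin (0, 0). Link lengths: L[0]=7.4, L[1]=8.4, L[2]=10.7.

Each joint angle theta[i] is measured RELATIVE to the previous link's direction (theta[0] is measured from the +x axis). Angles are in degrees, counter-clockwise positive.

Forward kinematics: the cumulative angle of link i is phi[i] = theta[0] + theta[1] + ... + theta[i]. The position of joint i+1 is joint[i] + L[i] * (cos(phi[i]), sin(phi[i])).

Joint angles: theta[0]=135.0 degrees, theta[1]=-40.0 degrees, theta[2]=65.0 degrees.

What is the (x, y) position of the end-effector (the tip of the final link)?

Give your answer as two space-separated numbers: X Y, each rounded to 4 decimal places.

Answer: -16.0194 17.2602

Derivation:
joint[0] = (0.0000, 0.0000)  (base)
link 0: phi[0] = 135 = 135 deg
  cos(135 deg) = -0.7071, sin(135 deg) = 0.7071
  joint[1] = (0.0000, 0.0000) + 7.4 * (-0.7071, 0.7071) = (0.0000 + -5.2326, 0.0000 + 5.2326) = (-5.2326, 5.2326)
link 1: phi[1] = 135 + -40 = 95 deg
  cos(95 deg) = -0.0872, sin(95 deg) = 0.9962
  joint[2] = (-5.2326, 5.2326) + 8.4 * (-0.0872, 0.9962) = (-5.2326 + -0.7321, 5.2326 + 8.3680) = (-5.9647, 13.6006)
link 2: phi[2] = 135 + -40 + 65 = 160 deg
  cos(160 deg) = -0.9397, sin(160 deg) = 0.3420
  joint[3] = (-5.9647, 13.6006) + 10.7 * (-0.9397, 0.3420) = (-5.9647 + -10.0547, 13.6006 + 3.6596) = (-16.0194, 17.2602)
End effector: (-16.0194, 17.2602)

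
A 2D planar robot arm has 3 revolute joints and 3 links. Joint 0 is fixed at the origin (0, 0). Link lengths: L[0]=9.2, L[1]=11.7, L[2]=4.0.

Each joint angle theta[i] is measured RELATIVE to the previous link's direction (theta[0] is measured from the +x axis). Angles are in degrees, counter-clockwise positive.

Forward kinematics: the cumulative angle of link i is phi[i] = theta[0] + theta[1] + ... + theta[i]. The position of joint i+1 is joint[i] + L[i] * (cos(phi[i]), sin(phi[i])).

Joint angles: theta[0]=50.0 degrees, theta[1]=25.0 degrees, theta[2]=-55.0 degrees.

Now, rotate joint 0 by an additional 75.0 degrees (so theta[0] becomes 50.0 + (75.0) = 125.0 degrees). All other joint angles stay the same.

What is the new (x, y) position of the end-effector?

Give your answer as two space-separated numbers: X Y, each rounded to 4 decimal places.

joint[0] = (0.0000, 0.0000)  (base)
link 0: phi[0] = 125 = 125 deg
  cos(125 deg) = -0.5736, sin(125 deg) = 0.8192
  joint[1] = (0.0000, 0.0000) + 9.2 * (-0.5736, 0.8192) = (0.0000 + -5.2769, 0.0000 + 7.5362) = (-5.2769, 7.5362)
link 1: phi[1] = 125 + 25 = 150 deg
  cos(150 deg) = -0.8660, sin(150 deg) = 0.5000
  joint[2] = (-5.2769, 7.5362) + 11.7 * (-0.8660, 0.5000) = (-5.2769 + -10.1325, 7.5362 + 5.8500) = (-15.4094, 13.3862)
link 2: phi[2] = 125 + 25 + -55 = 95 deg
  cos(95 deg) = -0.0872, sin(95 deg) = 0.9962
  joint[3] = (-15.4094, 13.3862) + 4 * (-0.0872, 0.9962) = (-15.4094 + -0.3486, 13.3862 + 3.9848) = (-15.7580, 17.3710)
End effector: (-15.7580, 17.3710)

Answer: -15.7580 17.3710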